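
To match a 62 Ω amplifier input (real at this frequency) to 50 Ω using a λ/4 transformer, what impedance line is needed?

Z_qwt ≈ 55.7 Ω

Z_qwt = √(Z_0·R_L) = √(50 × 62) = √3100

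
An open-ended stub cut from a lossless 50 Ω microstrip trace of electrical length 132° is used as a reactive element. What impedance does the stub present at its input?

Z_in ≈ +j45 Ω

tan(βl) = -1.11
For an open-ended stub, Z_in = −jZ_0·cot(βl) = −jZ_0/tan(βl)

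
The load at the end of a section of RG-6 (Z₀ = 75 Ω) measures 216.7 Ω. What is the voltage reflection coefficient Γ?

Γ = 0.486

Γ = (Z_L − Z_0)/(Z_L + Z_0) = (216.7 − 75)/(216.7 + 75) = 141.7/291.7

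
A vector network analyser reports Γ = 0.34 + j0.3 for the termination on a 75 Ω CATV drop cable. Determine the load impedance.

Z_L ≈ 113 + j85.6 Ω

Z_L = Z_0·(1 + Γ)/(1 − Γ) = 75·(1.34 + j0.3)/(0.66 − j0.3)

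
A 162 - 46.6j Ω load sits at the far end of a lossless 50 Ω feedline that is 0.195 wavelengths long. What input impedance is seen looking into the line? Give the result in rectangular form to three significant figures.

Z_in ≈ 15 − j12 Ω

βl = 2π × 0.195 = 70.2°
tan(βl) = tan(70.2°) = 2.78
Z_in = Z_0·(Z_L + jZ_0·tanβl)/(Z_0 + jZ_L·tanβl)
     = 50·(162 + j92.3)/(179 + j450)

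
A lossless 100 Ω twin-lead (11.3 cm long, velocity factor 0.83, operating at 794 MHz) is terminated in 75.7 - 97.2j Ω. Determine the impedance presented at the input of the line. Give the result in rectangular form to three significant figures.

λ = v/f = 0.83·c / 794 MHz = 0.314 m
βl = 2π·l/λ = 2π × 0.36 = 130°
tan(βl) = tan(130°) = -1.2
Z_in = Z_0·(Z_L + jZ_0·tanβl)/(Z_0 + jZ_L·tanβl)
     = 100·(75.7 − j218)/(-17 − j91.1)

Z_in ≈ 216 + j123 Ω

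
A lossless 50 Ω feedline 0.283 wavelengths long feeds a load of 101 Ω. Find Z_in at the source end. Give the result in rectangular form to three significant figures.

Z_in ≈ 25.6 + j7.86 Ω

βl = 2π × 0.283 = 102°
tan(βl) = tan(102°) = -4.75
Z_in = Z_0·(Z_L + jZ_0·tanβl)/(Z_0 + jZ_L·tanβl)
     = 50·(101 − j238)/(50 − j480)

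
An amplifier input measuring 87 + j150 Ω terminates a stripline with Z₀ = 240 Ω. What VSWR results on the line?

Γ = (Z_L − Z_0)/(Z_L + Z_0) = (-153 + j150)/(327 + j150)
|Γ| = 214/360 = 0.596
VSWR = (1 + |Γ|)/(1 − |Γ|) = 1.6/0.404

VSWR ≈ 3.95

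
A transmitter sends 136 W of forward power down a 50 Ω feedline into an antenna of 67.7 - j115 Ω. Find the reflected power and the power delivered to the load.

|Γ| = |(17.7 − j115)/(117.7 − j115)| = 0.707
|Γ|² = 0.5
P_refl = |Γ|²·P_inc = 68 W, P_del = (1 − |Γ|²)·P_inc = 68 W

P_reflected ≈ 68 W; P_delivered ≈ 68 W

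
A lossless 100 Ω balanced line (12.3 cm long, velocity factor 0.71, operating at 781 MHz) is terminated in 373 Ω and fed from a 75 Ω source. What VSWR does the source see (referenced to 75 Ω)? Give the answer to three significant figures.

λ = v/f = 0.71·c / 781 MHz = 0.273 m
βl = 2π·l/λ = 2π × 0.451 = 162°
tan(βl) = -0.318
Z_in = Z_0·(Z_L + jZ_0·tanβl)/(Z_0 + jZ_L·tanβl) = 171 + j171 Ω
Γ_s = (Z_in − Z_s)/(Z_in + Z_s) = (95.6 + j171)/(246 + j171), |Γ_s| = 0.654
VSWR = (1 + |Γ_s|)/(1 − |Γ_s|)

VSWR ≈ 4.78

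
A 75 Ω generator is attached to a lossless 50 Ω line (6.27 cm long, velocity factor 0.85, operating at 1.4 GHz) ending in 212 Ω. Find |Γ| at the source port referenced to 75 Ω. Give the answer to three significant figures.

|Γ| ≈ 0.682

λ = v/f = 0.85·c / 1.4 GHz = 0.182 m
βl = 2π·l/λ = 2π × 0.344 = 124°
tan(βl) = -1.49
Z_in = Z_0·(Z_L + jZ_0·tanβl)/(Z_0 + jZ_L·tanβl) = 16.7 + j31 Ω
Γ_s = (Z_in − Z_s)/(Z_in + Z_s) = (-58.3 + j31)/(91.7 + j31), |Γ_s| = 0.682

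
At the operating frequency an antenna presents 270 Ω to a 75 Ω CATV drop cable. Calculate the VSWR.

VSWR ≈ 3.6

Γ = (270 − 75)/(270 + 75) = 0.565
VSWR = (1 + 0.565)/(1 − 0.565)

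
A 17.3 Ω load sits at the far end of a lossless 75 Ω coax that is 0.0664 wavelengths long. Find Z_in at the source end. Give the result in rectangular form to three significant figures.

βl = 2π × 0.0664 = 23.9°
tan(βl) = tan(23.9°) = 0.443
Z_in = Z_0·(Z_L + jZ_0·tanβl)/(Z_0 + jZ_L·tanβl)
     = 75·(17.3 + j33.2)/(75 + j7.67)

Z_in ≈ 20.5 + j31.1 Ω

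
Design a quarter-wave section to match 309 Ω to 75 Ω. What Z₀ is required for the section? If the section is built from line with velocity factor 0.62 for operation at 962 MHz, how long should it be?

Z_qwt = √(Z_0·R_L) = √(75 × 309) = √23180
λ = 0.62·c/f = 0.193 m, so l = λ/4 = 0.0483 m

Z_qwt ≈ 152 Ω; length ≈ 4.83 cm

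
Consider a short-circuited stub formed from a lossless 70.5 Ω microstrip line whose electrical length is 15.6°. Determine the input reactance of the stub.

X_in ≈ 19.7 Ω (inductive)

tan(βl) = 0.279
For a short-circuited stub, Z_in = jZ_0·tan(βl)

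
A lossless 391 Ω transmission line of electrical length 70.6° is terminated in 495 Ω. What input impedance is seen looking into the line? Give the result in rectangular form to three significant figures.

Z_in ≈ 322 − j48.1 Ω

tan(βl) = tan(70.6°) = 2.84
Z_in = Z_0·(Z_L + jZ_0·tanβl)/(Z_0 + jZ_L·tanβl)
     = 391·(495 + j1110)/(391 + j1410)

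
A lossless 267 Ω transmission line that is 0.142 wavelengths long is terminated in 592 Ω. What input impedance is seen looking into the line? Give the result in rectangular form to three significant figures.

βl = 2π × 0.142 = 51.1°
tan(βl) = tan(51.1°) = 1.24
Z_in = Z_0·(Z_L + jZ_0·tanβl)/(Z_0 + jZ_L·tanβl)
     = 267·(592 + j331)/(267 + j734)

Z_in ≈ 176 − j151 Ω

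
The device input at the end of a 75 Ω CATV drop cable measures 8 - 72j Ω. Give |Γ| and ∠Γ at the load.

Γ ≈ 0.895 ∠ -92°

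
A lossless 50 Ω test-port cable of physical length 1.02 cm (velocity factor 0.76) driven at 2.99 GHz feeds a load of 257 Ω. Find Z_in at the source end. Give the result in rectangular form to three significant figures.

λ = v/f = 0.76·c / 2.99 GHz = 0.0763 m
βl = 2π·l/λ = 2π × 0.134 = 48.2°
tan(βl) = tan(48.2°) = 1.12
Z_in = Z_0·(Z_L + jZ_0·tanβl)/(Z_0 + jZ_L·tanβl)
     = 50·(257 + j55.8)/(50 + j287)

Z_in ≈ 17 − j41.8 Ω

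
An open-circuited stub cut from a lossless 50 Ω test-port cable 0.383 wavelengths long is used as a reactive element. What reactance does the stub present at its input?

X_in ≈ 55.3 Ω (inductive)

βl = 2π × 0.383 = 138°
tan(βl) = -0.904
For an open-circuited stub, Z_in = −jZ_0·cot(βl) = −jZ_0/tan(βl)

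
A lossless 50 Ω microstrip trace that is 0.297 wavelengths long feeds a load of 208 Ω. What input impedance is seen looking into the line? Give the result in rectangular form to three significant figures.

βl = 2π × 0.297 = 107°
tan(βl) = tan(107°) = -3.29
Z_in = Z_0·(Z_L + jZ_0·tanβl)/(Z_0 + jZ_L·tanβl)
     = 50·(208 − j164)/(50 − j684)

Z_in ≈ 13.1 + j14.3 Ω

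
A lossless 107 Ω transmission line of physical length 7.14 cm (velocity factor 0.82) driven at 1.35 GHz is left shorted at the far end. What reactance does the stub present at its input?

λ = v/f = 0.82·c / 1.35 GHz = 0.182 m
βl = 2π·l/λ = 2π × 0.392 = 141°
tan(βl) = -0.808
For a shorted stub, Z_in = jZ_0·tan(βl)

X_in ≈ -86.5 Ω (capacitive)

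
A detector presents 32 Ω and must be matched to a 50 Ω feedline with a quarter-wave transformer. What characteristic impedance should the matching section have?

Z_qwt ≈ 40 Ω

Z_qwt = √(Z_0·R_L) = √(50 × 32) = √1600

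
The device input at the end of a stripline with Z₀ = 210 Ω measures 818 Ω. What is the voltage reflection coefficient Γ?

Γ = 0.591

Γ = (Z_L − Z_0)/(Z_L + Z_0) = (818 − 210)/(818 + 210) = 608/1028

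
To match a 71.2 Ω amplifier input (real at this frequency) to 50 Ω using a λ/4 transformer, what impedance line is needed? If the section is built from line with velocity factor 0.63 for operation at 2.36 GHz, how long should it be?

Z_qwt ≈ 59.7 Ω; length ≈ 2 cm

Z_qwt = √(Z_0·R_L) = √(50 × 71.2) = √3560
λ = 0.63·c/f = 0.0801 m, so l = λ/4 = 0.02 m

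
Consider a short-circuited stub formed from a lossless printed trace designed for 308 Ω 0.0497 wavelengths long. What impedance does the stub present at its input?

Z_in ≈ +j99.4 Ω

βl = 2π × 0.0497 = 17.9°
tan(βl) = 0.323
For a short-circuited stub, Z_in = jZ_0·tan(βl)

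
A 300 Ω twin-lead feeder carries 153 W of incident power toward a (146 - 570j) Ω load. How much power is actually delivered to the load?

|Γ| = |(-154 − j570)/(446 − j570)| = 0.816
|Γ|² = 0.666
P_refl = |Γ|²·P_inc = 102 W, P_del = (1 − |Γ|²)·P_inc = 51.2 W

P_delivered ≈ 51.2 W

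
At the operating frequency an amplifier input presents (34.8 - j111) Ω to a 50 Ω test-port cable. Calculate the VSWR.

VSWR ≈ 9.1

Γ = (Z_L − Z_0)/(Z_L + Z_0) = (-15.2 − j111)/(84.8 − j111)
|Γ| = 112/140 = 0.802
VSWR = (1 + |Γ|)/(1 − |Γ|) = 1.8/0.198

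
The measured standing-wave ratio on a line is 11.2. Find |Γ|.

|Γ| ≈ 0.836

|Γ| = (S − 1)/(S + 1) = (11.2 − 1)/(11.2 + 1) = 10.2/12.2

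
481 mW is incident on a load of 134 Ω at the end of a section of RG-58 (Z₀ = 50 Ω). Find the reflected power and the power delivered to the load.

P_reflected ≈ 100 mW; P_delivered ≈ 381 mW

Γ = (134 − 50)/(134 + 50) = 0.457
|Γ|² = 0.208
P_refl = |Γ|²·P_inc = 100 mW, P_del = (1 − |Γ|²)·P_inc = 381 mW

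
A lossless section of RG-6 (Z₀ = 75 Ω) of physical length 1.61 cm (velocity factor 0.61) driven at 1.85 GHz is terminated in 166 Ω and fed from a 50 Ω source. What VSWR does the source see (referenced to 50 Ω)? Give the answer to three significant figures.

VSWR ≈ 2.07

λ = v/f = 0.61·c / 1.85 GHz = 0.0989 m
βl = 2π·l/λ = 2π × 0.163 = 58.6°
tan(βl) = 1.64
Z_in = Z_0·(Z_L + jZ_0·tanβl)/(Z_0 + jZ_L·tanβl) = 43.2 − j33.9 Ω
Γ_s = (Z_in − Z_s)/(Z_in + Z_s) = (-6.77 − j33.9)/(93.2 − j33.9), |Γ_s| = 0.348
VSWR = (1 + |Γ_s|)/(1 − |Γ_s|)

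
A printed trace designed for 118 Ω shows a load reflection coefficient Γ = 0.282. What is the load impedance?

Z_L ≈ 211 Ω

Z_L = Z_0·(1 + Γ)/(1 − Γ) = 118·(1.28)/(0.718)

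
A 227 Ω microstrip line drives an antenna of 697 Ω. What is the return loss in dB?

Γ = (697 − 227)/(697 + 227) = 0.509
RL = −20·log₁₀|Γ| = −20·log₁₀(0.509)

RL ≈ 5.87 dB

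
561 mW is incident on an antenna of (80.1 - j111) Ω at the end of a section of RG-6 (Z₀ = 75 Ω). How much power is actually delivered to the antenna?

P_delivered ≈ 371 mW

|Γ| = |(5.1 − j111)/(155.1 − j111)| = 0.583
|Γ|² = 0.339
P_refl = |Γ|²·P_inc = 190 mW, P_del = (1 − |Γ|²)·P_inc = 371 mW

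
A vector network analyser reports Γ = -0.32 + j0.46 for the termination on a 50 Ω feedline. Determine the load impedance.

Z_L ≈ 17.6 + j23.5 Ω

Z_L = Z_0·(1 + Γ)/(1 − Γ) = 50·(0.68 + j0.46)/(1.32 − j0.46)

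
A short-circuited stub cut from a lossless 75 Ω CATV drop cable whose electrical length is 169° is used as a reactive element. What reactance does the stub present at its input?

X_in ≈ -14.6 Ω (capacitive)

tan(βl) = -0.194
For a short-circuited stub, Z_in = jZ_0·tan(βl)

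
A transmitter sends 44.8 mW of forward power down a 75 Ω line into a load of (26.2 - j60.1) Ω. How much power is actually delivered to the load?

|Γ| = |(-48.8 − j60.1)/(101.2 − j60.1)| = 0.658
|Γ|² = 0.433
P_refl = |Γ|²·P_inc = 19.4 mW, P_del = (1 − |Γ|²)·P_inc = 25.4 mW

P_delivered ≈ 25.4 mW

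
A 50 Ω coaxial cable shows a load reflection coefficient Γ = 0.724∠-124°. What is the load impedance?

Z_L = Z_0·(1 + Γ)/(1 − Γ) = 50·(0.595 − j0.6)/(1.4 + j0.6)

Z_L ≈ 10.2 − j25.7 Ω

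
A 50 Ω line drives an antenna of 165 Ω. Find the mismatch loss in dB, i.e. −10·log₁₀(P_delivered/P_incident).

Γ = (165 − 50)/(165 + 50) = 0.535
|Γ|² = 0.286, so P_del/P_inc = 1 − |Γ|² = 0.714
ML = −10·log₁₀(1 − |Γ|²)

mismatch loss ≈ 1.46 dB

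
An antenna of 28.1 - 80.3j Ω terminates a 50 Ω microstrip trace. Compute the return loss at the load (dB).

RL ≈ 2.58 dB

Γ = (-21.9 − j80.3)/(78.1 − j80.3), |Γ| = 0.743
RL = −20·log₁₀|Γ| = −20·log₁₀(0.743)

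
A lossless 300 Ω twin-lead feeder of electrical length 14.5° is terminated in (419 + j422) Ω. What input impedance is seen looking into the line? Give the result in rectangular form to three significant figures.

Z_in ≈ 835 + j311 Ω

tan(βl) = tan(14.5°) = 0.259
Z_in = Z_0·(Z_L + jZ_0·tanβl)/(Z_0 + jZ_L·tanβl)
     = 300·(419 + j500)/(191 + j108)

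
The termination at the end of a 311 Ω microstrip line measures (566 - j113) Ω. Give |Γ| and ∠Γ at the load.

Γ = (Z_L − Z_0)/(Z_L + Z_0) = (255 − j113)/(877 − j113)
|Γ| = 279/884 = 0.315

Γ ≈ 0.315 ∠ -16.6°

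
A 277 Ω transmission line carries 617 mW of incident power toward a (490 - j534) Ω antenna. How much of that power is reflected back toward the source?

P_reflected ≈ 233 mW

|Γ| = |(213 − j534)/(767 − j534)| = 0.615
|Γ|² = 0.378
P_refl = |Γ|²·P_inc = 233 mW, P_del = (1 − |Γ|²)·P_inc = 384 mW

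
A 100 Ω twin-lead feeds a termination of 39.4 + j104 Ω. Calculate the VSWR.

Γ = (Z_L − Z_0)/(Z_L + Z_0) = (-60.6 + j104)/(139.4 + j104)
|Γ| = 120/174 = 0.692
VSWR = (1 + |Γ|)/(1 − |Γ|) = 1.69/0.308

VSWR ≈ 5.5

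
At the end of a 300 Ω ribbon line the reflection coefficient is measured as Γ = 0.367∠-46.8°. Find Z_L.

Z_L = Z_0·(1 + Γ)/(1 − Γ) = 300·(1.25 − j0.268)/(0.749 + j0.268)

Z_L ≈ 411 − j254 Ω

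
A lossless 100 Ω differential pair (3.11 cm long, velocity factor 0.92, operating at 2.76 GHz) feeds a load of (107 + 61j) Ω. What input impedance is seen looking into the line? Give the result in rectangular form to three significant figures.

Z_in ≈ 57.3 − j13.9 Ω

λ = v/f = 0.92·c / 2.76 GHz = 0.1 m
βl = 2π·l/λ = 2π × 0.311 = 112°
tan(βl) = tan(112°) = -2.48
Z_in = Z_0·(Z_L + jZ_0·tanβl)/(Z_0 + jZ_L·tanβl)
     = 100·(107 − j187)/(251 − j265)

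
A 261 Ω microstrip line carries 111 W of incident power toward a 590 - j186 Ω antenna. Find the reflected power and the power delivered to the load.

P_reflected ≈ 20.9 W; P_delivered ≈ 90.1 W

|Γ| = |(329 − j186)/(851 − j186)| = 0.434
|Γ|² = 0.188
P_refl = |Γ|²·P_inc = 20.9 W, P_del = (1 − |Γ|²)·P_inc = 90.1 W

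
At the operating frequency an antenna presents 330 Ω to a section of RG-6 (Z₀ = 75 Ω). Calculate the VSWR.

Γ = (330 − 75)/(330 + 75) = 0.63
VSWR = (1 + 0.63)/(1 − 0.63)

VSWR ≈ 4.4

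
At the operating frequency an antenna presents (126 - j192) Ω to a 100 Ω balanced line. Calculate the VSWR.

Γ = (Z_L − Z_0)/(Z_L + Z_0) = (26 − j192)/(226 − j192)
|Γ| = 194/297 = 0.653
VSWR = (1 + |Γ|)/(1 − |Γ|) = 1.65/0.347

VSWR ≈ 4.77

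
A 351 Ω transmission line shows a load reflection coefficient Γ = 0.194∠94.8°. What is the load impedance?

Z_L ≈ 316 + j127 Ω

Z_L = Z_0·(1 + Γ)/(1 − Γ) = 351·(0.984 + j0.193)/(1.02 − j0.193)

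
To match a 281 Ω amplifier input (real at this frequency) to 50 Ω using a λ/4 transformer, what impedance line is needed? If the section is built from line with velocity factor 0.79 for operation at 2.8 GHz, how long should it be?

Z_qwt = √(Z_0·R_L) = √(50 × 281) = √14050
λ = 0.79·c/f = 0.0846 m, so l = λ/4 = 0.0212 m

Z_qwt ≈ 119 Ω; length ≈ 2.12 cm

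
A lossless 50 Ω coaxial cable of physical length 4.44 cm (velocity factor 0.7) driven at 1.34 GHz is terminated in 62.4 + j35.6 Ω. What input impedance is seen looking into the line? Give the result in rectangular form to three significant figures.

λ = v/f = 0.7·c / 1.34 GHz = 0.157 m
βl = 2π·l/λ = 2π × 0.283 = 102°
tan(βl) = tan(102°) = -4.71
Z_in = Z_0·(Z_L + jZ_0·tanβl)/(Z_0 + jZ_L·tanβl)
     = 50·(62.4 − j200)/(218 − j294)

Z_in ≈ 27 − j9.41 Ω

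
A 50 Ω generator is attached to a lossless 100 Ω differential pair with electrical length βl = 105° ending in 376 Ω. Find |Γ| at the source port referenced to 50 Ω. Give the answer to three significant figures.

|Γ| ≈ 0.4

tan(βl) = -3.73
Z_in = Z_0·(Z_L + jZ_0·tanβl)/(Z_0 + jZ_L·tanβl) = 28.4 + j24.8 Ω
Γ_s = (Z_in − Z_s)/(Z_in + Z_s) = (-21.6 + j24.8)/(78.4 + j24.8), |Γ_s| = 0.4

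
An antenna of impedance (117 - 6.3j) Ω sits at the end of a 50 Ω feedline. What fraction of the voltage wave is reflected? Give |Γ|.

Γ = (Z_L − Z_0)/(Z_L + Z_0) = (67 − j6.3)/(167 − j6.3)
|Γ| = 67.3/167

|Γ| ≈ 0.403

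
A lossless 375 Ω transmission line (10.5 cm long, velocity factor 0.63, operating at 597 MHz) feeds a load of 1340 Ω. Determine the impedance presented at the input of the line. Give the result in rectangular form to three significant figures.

λ = v/f = 0.63·c / 597 MHz = 0.317 m
βl = 2π·l/λ = 2π × 0.332 = 119°
tan(βl) = tan(119°) = -1.77
Z_in = Z_0·(Z_L + jZ_0·tanβl)/(Z_0 + jZ_L·tanβl)
     = 375·(1340 − j666)/(375 − j2380)

Z_in ≈ 135 + j190 Ω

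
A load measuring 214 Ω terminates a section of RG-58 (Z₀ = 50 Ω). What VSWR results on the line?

VSWR ≈ 4.28

Γ = (214 − 50)/(214 + 50) = 0.621
VSWR = (1 + 0.621)/(1 − 0.621)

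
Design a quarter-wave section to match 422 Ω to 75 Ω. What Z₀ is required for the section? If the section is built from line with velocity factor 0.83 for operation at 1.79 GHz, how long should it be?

Z_qwt = √(Z_0·R_L) = √(75 × 422) = √31650
λ = 0.83·c/f = 0.139 m, so l = λ/4 = 0.0348 m

Z_qwt ≈ 178 Ω; length ≈ 3.48 cm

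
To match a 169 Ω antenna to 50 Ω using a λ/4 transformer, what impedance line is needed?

Z_qwt ≈ 91.9 Ω

Z_qwt = √(Z_0·R_L) = √(50 × 169) = √8450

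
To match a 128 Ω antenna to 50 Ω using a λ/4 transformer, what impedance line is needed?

Z_qwt = √(Z_0·R_L) = √(50 × 128) = √6400

Z_qwt ≈ 80 Ω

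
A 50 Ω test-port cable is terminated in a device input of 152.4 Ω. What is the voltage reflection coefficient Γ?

Γ = 0.506

Γ = (Z_L − Z_0)/(Z_L + Z_0) = (152.4 − 50)/(152.4 + 50) = 102.4/202.4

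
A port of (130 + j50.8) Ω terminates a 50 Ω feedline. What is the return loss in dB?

Γ = (80 + j50.8)/(180 + j50.8), |Γ| = 0.507
RL = −20·log₁₀|Γ| = −20·log₁₀(0.507)

RL ≈ 5.91 dB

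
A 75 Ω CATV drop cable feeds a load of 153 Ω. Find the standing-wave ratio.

VSWR ≈ 2.04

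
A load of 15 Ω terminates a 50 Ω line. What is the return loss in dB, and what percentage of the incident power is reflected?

RL ≈ 5.38 dB; 29% of incident power reflected

Γ = (15 − 50)/(15 + 50) = -0.538
RL = −20·log₁₀(0.538) = 5.38 dB
P_refl/P_inc = |Γ|² = 0.29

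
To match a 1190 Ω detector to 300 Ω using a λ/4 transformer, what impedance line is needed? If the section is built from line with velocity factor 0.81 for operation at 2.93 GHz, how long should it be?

Z_qwt ≈ 597 Ω; length ≈ 2.07 cm

Z_qwt = √(Z_0·R_L) = √(300 × 1190) = √357000
λ = 0.81·c/f = 0.0829 m, so l = λ/4 = 0.0207 m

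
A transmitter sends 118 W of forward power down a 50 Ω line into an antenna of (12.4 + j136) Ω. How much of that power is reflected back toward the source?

P_reflected ≈ 105 W

|Γ| = |(-37.6 + j136)/(62.4 + j136)| = 0.943
|Γ|² = 0.889
P_refl = |Γ|²·P_inc = 105 W, P_del = (1 − |Γ|²)·P_inc = 13.1 W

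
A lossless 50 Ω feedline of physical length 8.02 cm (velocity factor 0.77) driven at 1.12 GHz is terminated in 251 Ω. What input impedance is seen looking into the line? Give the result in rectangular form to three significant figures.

Z_in ≈ 22.8 + j54.1 Ω

λ = v/f = 0.77·c / 1.12 GHz = 0.206 m
βl = 2π·l/λ = 2π × 0.389 = 140°
tan(βl) = tan(140°) = -0.84
Z_in = Z_0·(Z_L + jZ_0·tanβl)/(Z_0 + jZ_L·tanβl)
     = 50·(251 − j42)/(50 − j211)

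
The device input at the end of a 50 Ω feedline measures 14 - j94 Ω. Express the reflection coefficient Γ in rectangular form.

Γ = (Z_L − Z_0)/(Z_L + Z_0) = (-36 − j94)/(64 − j94)

Γ ≈ 0.505 − j0.727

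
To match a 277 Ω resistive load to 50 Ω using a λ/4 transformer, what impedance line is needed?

Z_qwt = √(Z_0·R_L) = √(50 × 277) = √13850

Z_qwt ≈ 118 Ω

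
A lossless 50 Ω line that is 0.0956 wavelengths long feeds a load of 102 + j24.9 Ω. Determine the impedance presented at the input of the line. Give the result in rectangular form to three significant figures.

βl = 2π × 0.0956 = 34.4°
tan(βl) = tan(34.4°) = 0.685
Z_in = Z_0·(Z_L + jZ_0·tanβl)/(Z_0 + jZ_L·tanβl)
     = 50·(102 + j59.2)/(32.9 + j69.9)

Z_in ≈ 62.8 − j43.4 Ω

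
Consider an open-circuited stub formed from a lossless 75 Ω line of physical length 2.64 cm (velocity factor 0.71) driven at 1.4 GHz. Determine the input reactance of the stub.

λ = v/f = 0.71·c / 1.4 GHz = 0.152 m
βl = 2π·l/λ = 2π × 0.174 = 62.5°
tan(βl) = 1.92
For an open-circuited stub, Z_in = −jZ_0·cot(βl) = −jZ_0/tan(βl)

X_in ≈ -39.1 Ω (capacitive)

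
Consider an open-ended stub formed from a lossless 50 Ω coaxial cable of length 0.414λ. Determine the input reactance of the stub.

βl = 2π × 0.414 = 149°
tan(βl) = -0.6
For an open-ended stub, Z_in = −jZ_0·cot(βl) = −jZ_0/tan(βl)

X_in ≈ 83.3 Ω (inductive)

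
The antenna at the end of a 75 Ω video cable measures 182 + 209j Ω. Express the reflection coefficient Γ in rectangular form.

Γ ≈ 0.649 + j0.286

Γ = (Z_L − Z_0)/(Z_L + Z_0) = (107 + j209)/(257 + j209)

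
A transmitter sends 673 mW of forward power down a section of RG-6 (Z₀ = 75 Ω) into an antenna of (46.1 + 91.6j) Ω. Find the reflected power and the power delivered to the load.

P_reflected ≈ 269 mW; P_delivered ≈ 404 mW

|Γ| = |(-28.9 + j91.6)/(121.1 + j91.6)| = 0.633
|Γ|² = 0.4
P_refl = |Γ|²·P_inc = 269 mW, P_del = (1 − |Γ|²)·P_inc = 404 mW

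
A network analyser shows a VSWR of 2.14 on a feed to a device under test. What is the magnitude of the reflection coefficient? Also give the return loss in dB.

|Γ| = (S − 1)/(S + 1) = (2.14 − 1)/(2.14 + 1) = 1.14/3.14
RL = −20·log₁₀|Γ| = −20·log₁₀(0.363)

|Γ| ≈ 0.363; return loss ≈ 8.8 dB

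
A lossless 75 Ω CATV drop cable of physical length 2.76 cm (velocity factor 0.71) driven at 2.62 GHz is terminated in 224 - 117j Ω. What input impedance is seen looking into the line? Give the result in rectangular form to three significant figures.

λ = v/f = 0.71·c / 2.62 GHz = 0.0813 m
βl = 2π·l/λ = 2π × 0.339 = 122°
tan(βl) = tan(122°) = -1.59
Z_in = Z_0·(Z_L + jZ_0·tanβl)/(Z_0 + jZ_L·tanβl)
     = 75·(224 − j236)/(-111 − j355)

Z_in ≈ 32 + j57.2 Ω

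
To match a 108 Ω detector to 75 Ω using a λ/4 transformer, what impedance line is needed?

Z_qwt ≈ 90 Ω

Z_qwt = √(Z_0·R_L) = √(75 × 108) = √8100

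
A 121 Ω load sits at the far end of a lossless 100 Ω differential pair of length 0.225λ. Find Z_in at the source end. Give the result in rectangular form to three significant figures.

Z_in ≈ 83.3 − j4.94 Ω

βl = 2π × 0.225 = 81°
tan(βl) = tan(81°) = 6.31
Z_in = Z_0·(Z_L + jZ_0·tanβl)/(Z_0 + jZ_L·tanβl)
     = 100·(121 + j631)/(100 + j764)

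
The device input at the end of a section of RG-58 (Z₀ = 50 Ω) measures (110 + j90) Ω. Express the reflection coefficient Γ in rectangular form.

Γ ≈ 0.525 + j0.267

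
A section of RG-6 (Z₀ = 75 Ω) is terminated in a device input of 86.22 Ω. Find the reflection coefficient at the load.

Γ = (Z_L − Z_0)/(Z_L + Z_0) = (86.22 − 75)/(86.22 + 75) = 11.22/161.2

Γ = 0.0696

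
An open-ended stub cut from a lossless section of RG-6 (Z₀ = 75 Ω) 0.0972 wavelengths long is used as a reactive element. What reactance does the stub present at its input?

X_in ≈ -107 Ω (capacitive)

βl = 2π × 0.0972 = 35°
tan(βl) = 0.7
For an open-ended stub, Z_in = −jZ_0·cot(βl) = −jZ_0/tan(βl)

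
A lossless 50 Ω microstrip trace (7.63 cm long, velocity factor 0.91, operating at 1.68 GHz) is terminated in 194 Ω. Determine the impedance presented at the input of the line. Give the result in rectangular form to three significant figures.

Z_in ≈ 129 + j87 Ω

λ = v/f = 0.91·c / 1.68 GHz = 0.163 m
βl = 2π·l/λ = 2π × 0.47 = 169°
tan(βl) = tan(169°) = -0.194
Z_in = Z_0·(Z_L + jZ_0·tanβl)/(Z_0 + jZ_L·tanβl)
     = 50·(194 − j9.69)/(50 − j37.6)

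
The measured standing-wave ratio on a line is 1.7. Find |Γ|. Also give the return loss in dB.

|Γ| ≈ 0.259; return loss ≈ 11.7 dB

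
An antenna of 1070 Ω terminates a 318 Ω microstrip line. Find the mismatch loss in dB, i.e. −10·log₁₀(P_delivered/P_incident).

mismatch loss ≈ 1.51 dB

Γ = (1070 − 318)/(1070 + 318) = 0.542
|Γ|² = 0.294, so P_del/P_inc = 1 − |Γ|² = 0.706
ML = −10·log₁₀(1 − |Γ|²)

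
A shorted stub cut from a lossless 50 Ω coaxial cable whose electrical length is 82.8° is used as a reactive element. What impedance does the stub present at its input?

Z_in ≈ +j396 Ω

tan(βl) = 7.92
For a shorted stub, Z_in = jZ_0·tan(βl)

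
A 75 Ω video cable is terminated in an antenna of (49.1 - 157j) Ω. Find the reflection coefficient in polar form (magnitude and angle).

Γ ≈ 0.795 ∠ -47.7°

Γ = (Z_L − Z_0)/(Z_L + Z_0) = (-25.9 − j157)/(124.1 − j157)
|Γ| = 159/200 = 0.795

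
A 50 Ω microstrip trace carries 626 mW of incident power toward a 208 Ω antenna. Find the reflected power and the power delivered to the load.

Γ = (208 − 50)/(208 + 50) = 0.612
|Γ|² = 0.375
P_refl = |Γ|²·P_inc = 235 mW, P_del = (1 − |Γ|²)·P_inc = 391 mW

P_reflected ≈ 235 mW; P_delivered ≈ 391 mW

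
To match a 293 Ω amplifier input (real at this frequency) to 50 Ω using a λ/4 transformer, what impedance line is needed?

Z_qwt ≈ 121 Ω

Z_qwt = √(Z_0·R_L) = √(50 × 293) = √14650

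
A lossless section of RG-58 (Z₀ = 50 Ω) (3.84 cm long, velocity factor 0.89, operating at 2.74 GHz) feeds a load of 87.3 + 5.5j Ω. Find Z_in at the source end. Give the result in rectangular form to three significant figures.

λ = v/f = 0.89·c / 2.74 GHz = 0.0974 m
βl = 2π·l/λ = 2π × 0.394 = 142°
tan(βl) = tan(142°) = -0.785
Z_in = Z_0·(Z_L + jZ_0·tanβl)/(Z_0 + jZ_L·tanβl)
     = 50·(87.3 − j33.8)/(54.3 − j68.5)

Z_in ≈ 46.1 + j27.1 Ω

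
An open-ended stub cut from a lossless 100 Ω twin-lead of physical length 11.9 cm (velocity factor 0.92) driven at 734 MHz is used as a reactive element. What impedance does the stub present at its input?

λ = v/f = 0.92·c / 734 MHz = 0.376 m
βl = 2π·l/λ = 2π × 0.316 = 114°
tan(βl) = -2.25
For an open-ended stub, Z_in = −jZ_0·cot(βl) = −jZ_0/tan(βl)

Z_in ≈ +j44.4 Ω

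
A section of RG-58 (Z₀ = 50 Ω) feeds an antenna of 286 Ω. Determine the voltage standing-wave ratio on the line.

VSWR ≈ 5.72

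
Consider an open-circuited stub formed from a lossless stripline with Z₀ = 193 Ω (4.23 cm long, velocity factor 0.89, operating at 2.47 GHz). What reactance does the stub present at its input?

X_in ≈ 237 Ω (inductive)

λ = v/f = 0.89·c / 2.47 GHz = 0.108 m
βl = 2π·l/λ = 2π × 0.391 = 141°
tan(βl) = -0.813
For an open-circuited stub, Z_in = −jZ_0·cot(βl) = −jZ_0/tan(βl)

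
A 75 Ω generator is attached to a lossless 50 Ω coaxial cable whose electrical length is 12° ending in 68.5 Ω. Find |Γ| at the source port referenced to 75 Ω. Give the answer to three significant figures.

tan(βl) = 0.213
Z_in = Z_0·(Z_L + jZ_0·tanβl)/(Z_0 + jZ_L·tanβl) = 66 − j8.59 Ω
Γ_s = (Z_in − Z_s)/(Z_in + Z_s) = (-9 − j8.59)/(141 − j8.59), |Γ_s| = 0.0881

|Γ| ≈ 0.0881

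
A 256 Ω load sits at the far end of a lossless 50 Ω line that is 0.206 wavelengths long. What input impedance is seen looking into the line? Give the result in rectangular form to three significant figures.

Z_in ≈ 10.5 − j13.6 Ω

βl = 2π × 0.206 = 74.2°
tan(βl) = tan(74.2°) = 3.52
Z_in = Z_0·(Z_L + jZ_0·tanβl)/(Z_0 + jZ_L·tanβl)
     = 50·(256 + j176)/(50 + j902)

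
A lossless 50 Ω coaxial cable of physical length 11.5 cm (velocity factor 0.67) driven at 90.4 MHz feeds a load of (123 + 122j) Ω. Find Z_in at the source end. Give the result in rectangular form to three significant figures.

Z_in ≈ 191 − j107 Ω

λ = v/f = 0.67·c / 90.4 MHz = 2.22 m
βl = 2π·l/λ = 2π × 0.0517 = 18.6°
tan(βl) = tan(18.6°) = 0.337
Z_in = Z_0·(Z_L + jZ_0·tanβl)/(Z_0 + jZ_L·tanβl)
     = 50·(123 + j139)/(8.9 + j41.4)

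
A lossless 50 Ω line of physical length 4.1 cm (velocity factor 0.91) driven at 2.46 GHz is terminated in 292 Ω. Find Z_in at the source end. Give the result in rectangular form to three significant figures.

Z_in ≈ 15.6 + j44.1 Ω

λ = v/f = 0.91·c / 2.46 GHz = 0.111 m
βl = 2π·l/λ = 2π × 0.369 = 133°
tan(βl) = tan(133°) = -1.07
Z_in = Z_0·(Z_L + jZ_0·tanβl)/(Z_0 + jZ_L·tanβl)
     = 50·(292 − j53.6)/(50 − j313)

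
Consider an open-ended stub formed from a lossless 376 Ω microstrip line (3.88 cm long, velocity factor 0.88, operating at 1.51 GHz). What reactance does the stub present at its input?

X_in ≈ -67 Ω (capacitive)

λ = v/f = 0.88·c / 1.51 GHz = 0.175 m
βl = 2π·l/λ = 2π × 0.222 = 79.9°
tan(βl) = 5.61
For an open-ended stub, Z_in = −jZ_0·cot(βl) = −jZ_0/tan(βl)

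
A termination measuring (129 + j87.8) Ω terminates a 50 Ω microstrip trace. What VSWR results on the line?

VSWR ≈ 3.91

Γ = (Z_L − Z_0)/(Z_L + Z_0) = (79 + j87.8)/(179 + j87.8)
|Γ| = 118/199 = 0.592
VSWR = (1 + |Γ|)/(1 − |Γ|) = 1.59/0.408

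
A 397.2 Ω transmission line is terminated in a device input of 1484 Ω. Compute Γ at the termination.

Γ = (Z_L − Z_0)/(Z_L + Z_0) = (1484 − 397.2)/(1484 + 397.2) = 1087/1881

Γ = 0.578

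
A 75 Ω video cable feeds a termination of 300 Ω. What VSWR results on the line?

VSWR ≈ 4

Γ = (300 − 75)/(300 + 75) = 0.6
VSWR = (1 + 0.6)/(1 − 0.6)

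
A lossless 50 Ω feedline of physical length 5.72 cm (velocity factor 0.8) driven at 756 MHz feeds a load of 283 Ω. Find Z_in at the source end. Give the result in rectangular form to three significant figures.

λ = v/f = 0.8·c / 756 MHz = 0.317 m
βl = 2π·l/λ = 2π × 0.18 = 64.9°
tan(βl) = tan(64.9°) = 2.13
Z_in = Z_0·(Z_L + jZ_0·tanβl)/(Z_0 + jZ_L·tanβl)
     = 50·(283 + j107)/(50 + j603)

Z_in ≈ 10.7 − j22.6 Ω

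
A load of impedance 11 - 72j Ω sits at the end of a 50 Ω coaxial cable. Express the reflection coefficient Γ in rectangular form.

Γ ≈ 0.315 − j0.809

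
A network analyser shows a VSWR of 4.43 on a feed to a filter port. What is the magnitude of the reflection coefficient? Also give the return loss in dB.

|Γ| = (S − 1)/(S + 1) = (4.43 − 1)/(4.43 + 1) = 3.43/5.43
RL = −20·log₁₀|Γ| = −20·log₁₀(0.632)

|Γ| ≈ 0.632; return loss ≈ 3.99 dB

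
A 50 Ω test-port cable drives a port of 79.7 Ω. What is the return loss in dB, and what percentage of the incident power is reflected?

RL ≈ 12.8 dB; 5.24% of incident power reflected

Γ = (79.7 − 50)/(79.7 + 50) = 0.229
RL = −20·log₁₀(0.229) = 12.8 dB
P_refl/P_inc = |Γ|² = 0.0524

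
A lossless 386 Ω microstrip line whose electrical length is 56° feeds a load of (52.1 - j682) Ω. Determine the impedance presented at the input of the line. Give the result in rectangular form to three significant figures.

tan(βl) = tan(56°) = 1.48
Z_in = Z_0·(Z_L + jZ_0·tanβl)/(Z_0 + jZ_L·tanβl)
     = 386·(52.1 − j110)/(1400 + j77.2)

Z_in ≈ 12.7 − j31 Ω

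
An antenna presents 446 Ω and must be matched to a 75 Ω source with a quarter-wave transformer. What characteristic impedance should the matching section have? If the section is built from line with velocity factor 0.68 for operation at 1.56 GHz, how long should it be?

Z_qwt ≈ 183 Ω; length ≈ 3.27 cm

Z_qwt = √(Z_0·R_L) = √(75 × 446) = √33450
λ = 0.68·c/f = 0.131 m, so l = λ/4 = 0.0327 m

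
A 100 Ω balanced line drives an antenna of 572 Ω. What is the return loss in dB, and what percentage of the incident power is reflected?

RL ≈ 3.07 dB; 49.3% of incident power reflected

Γ = (572 − 100)/(572 + 100) = 0.702
RL = −20·log₁₀(0.702) = 3.07 dB
P_refl/P_inc = |Γ|² = 0.493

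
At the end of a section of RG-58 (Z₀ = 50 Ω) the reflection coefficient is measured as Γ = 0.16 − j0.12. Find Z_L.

Z_L ≈ 66.7 − j16.7 Ω

Z_L = Z_0·(1 + Γ)/(1 − Γ) = 50·(1.16 − j0.12)/(0.84 + j0.12)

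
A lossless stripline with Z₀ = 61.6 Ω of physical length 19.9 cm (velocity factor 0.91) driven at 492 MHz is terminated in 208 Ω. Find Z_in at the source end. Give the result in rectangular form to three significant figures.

Z_in ≈ 28.6 + j43.2 Ω

λ = v/f = 0.91·c / 492 MHz = 0.555 m
βl = 2π·l/λ = 2π × 0.359 = 129°
tan(βl) = tan(129°) = -1.23
Z_in = Z_0·(Z_L + jZ_0·tanβl)/(Z_0 + jZ_L·tanβl)
     = 61.6·(208 − j75.8)/(61.6 − j256)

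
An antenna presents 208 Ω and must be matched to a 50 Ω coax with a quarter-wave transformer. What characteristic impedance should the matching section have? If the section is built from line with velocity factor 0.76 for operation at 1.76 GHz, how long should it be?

Z_qwt = √(Z_0·R_L) = √(50 × 208) = √10400
λ = 0.76·c/f = 0.13 m, so l = λ/4 = 0.0324 m

Z_qwt ≈ 102 Ω; length ≈ 3.24 cm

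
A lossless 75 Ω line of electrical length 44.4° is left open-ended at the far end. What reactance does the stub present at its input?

tan(βl) = 0.979
For an open-ended stub, Z_in = −jZ_0·cot(βl) = −jZ_0/tan(βl)

X_in ≈ -76.6 Ω (capacitive)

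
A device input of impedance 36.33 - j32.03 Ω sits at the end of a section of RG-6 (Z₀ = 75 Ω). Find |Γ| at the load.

|Γ| ≈ 0.433

Γ = (Z_L − Z_0)/(Z_L + Z_0) = (-38.67 − j32.03)/(111.3 − j32.03)
|Γ| = 50.2/116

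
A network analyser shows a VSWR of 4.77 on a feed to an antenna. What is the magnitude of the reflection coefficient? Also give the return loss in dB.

|Γ| = (S − 1)/(S + 1) = (4.77 − 1)/(4.77 + 1) = 3.77/5.77
RL = −20·log₁₀|Γ| = −20·log₁₀(0.653)

|Γ| ≈ 0.653; return loss ≈ 3.7 dB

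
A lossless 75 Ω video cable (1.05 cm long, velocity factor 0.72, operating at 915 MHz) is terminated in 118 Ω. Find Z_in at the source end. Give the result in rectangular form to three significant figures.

Z_in ≈ 106 − j26.4 Ω

λ = v/f = 0.72·c / 915 MHz = 0.236 m
βl = 2π·l/λ = 2π × 0.0445 = 16°
tan(βl) = tan(16°) = 0.287
Z_in = Z_0·(Z_L + jZ_0·tanβl)/(Z_0 + jZ_L·tanβl)
     = 75·(118 + j21.5)/(75 + j33.9)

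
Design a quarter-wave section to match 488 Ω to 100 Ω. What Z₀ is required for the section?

Z_qwt = √(Z_0·R_L) = √(100 × 488) = √48800

Z_qwt ≈ 221 Ω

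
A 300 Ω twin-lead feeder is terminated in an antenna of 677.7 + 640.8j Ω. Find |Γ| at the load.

|Γ| ≈ 0.636

Γ = (Z_L − Z_0)/(Z_L + Z_0) = (377.7 + j640.8)/(977.7 + j640.8)
|Γ| = 744/1170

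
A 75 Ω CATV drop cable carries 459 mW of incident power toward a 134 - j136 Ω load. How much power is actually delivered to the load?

P_delivered ≈ 297 mW

|Γ| = |(59 − j136)/(209 − j136)| = 0.595
|Γ|² = 0.353
P_refl = |Γ|²·P_inc = 162 mW, P_del = (1 − |Γ|²)·P_inc = 297 mW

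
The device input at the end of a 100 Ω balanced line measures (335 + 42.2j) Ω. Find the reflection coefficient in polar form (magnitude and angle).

Γ ≈ 0.546 ∠ 4.64°

Γ = (Z_L − Z_0)/(Z_L + Z_0) = (235 + j42.2)/(435 + j42.2)
|Γ| = 239/437 = 0.546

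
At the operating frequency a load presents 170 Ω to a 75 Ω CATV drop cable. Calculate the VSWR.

VSWR ≈ 2.27

Γ = (170 − 75)/(170 + 75) = 0.388
VSWR = (1 + 0.388)/(1 − 0.388)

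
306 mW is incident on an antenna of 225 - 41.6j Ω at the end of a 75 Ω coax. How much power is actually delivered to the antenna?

|Γ| = |(150 − j41.6)/(300 − j41.6)| = 0.514
|Γ|² = 0.264
P_refl = |Γ|²·P_inc = 80.8 mW, P_del = (1 − |Γ|²)·P_inc = 225 mW

P_delivered ≈ 225 mW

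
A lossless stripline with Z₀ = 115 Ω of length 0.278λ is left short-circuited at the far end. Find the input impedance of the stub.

Z_in ≈ −j647 Ω

βl = 2π × 0.278 = 100°
tan(βl) = -5.63
For a short-circuited stub, Z_in = jZ_0·tan(βl)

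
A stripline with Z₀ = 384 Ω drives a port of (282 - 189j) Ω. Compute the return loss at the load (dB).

RL ≈ 10.2 dB

Γ = (-102 − j189)/(666 − j189), |Γ| = 0.31
RL = −20·log₁₀|Γ| = −20·log₁₀(0.31)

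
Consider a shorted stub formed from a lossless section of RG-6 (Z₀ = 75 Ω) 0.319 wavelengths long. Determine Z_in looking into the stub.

Z_in ≈ −j162 Ω

βl = 2π × 0.319 = 115°
tan(βl) = -2.16
For a shorted stub, Z_in = jZ_0·tan(βl)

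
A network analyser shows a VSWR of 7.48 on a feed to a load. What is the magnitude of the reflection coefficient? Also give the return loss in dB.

|Γ| = (S − 1)/(S + 1) = (7.48 − 1)/(7.48 + 1) = 6.48/8.48
RL = −20·log₁₀|Γ| = −20·log₁₀(0.764)

|Γ| ≈ 0.764; return loss ≈ 2.34 dB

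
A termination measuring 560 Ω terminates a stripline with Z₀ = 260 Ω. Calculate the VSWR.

Γ = (560 − 260)/(560 + 260) = 0.366
VSWR = (1 + 0.366)/(1 − 0.366)

VSWR ≈ 2.15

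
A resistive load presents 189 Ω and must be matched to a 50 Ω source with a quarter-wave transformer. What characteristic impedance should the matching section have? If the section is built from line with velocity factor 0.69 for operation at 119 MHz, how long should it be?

Z_qwt = √(Z_0·R_L) = √(50 × 189) = √9450
λ = 0.69·c/f = 1.74 m, so l = λ/4 = 0.435 m

Z_qwt ≈ 97.2 Ω; length ≈ 43.5 cm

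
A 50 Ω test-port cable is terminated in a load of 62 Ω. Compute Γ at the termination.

Γ = (Z_L − Z_0)/(Z_L + Z_0) = (62 − 50)/(62 + 50) = 12/112

Γ = 0.107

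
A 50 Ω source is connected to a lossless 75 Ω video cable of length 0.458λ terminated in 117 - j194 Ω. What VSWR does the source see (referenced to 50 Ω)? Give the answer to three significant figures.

VSWR ≈ 9.5

βl = 2π × 0.458 = 165°
tan(βl) = -0.27
Z_in = Z_0·(Z_L + jZ_0·tanβl)/(Z_0 + jZ_L·tanβl) = 468 − j56.6 Ω
Γ_s = (Z_in − Z_s)/(Z_in + Z_s) = (418 − j56.6)/(518 − j56.6), |Γ_s| = 0.809
VSWR = (1 + |Γ_s|)/(1 − |Γ_s|)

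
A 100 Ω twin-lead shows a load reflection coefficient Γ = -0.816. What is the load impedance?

Z_L = Z_0·(1 + Γ)/(1 − Γ) = 100·(0.184)/(1.82)

Z_L ≈ 10.1 Ω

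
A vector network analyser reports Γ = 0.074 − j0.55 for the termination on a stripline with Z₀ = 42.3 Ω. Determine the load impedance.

Z_L = Z_0·(1 + Γ)/(1 − Γ) = 42.3·(1.07 − j0.55)/(0.926 + j0.55)

Z_L ≈ 25.2 − j40.1 Ω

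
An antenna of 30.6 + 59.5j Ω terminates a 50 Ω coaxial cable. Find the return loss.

RL ≈ 4.09 dB

Γ = (-19.4 + j59.5)/(80.6 + j59.5), |Γ| = 0.625
RL = −20·log₁₀|Γ| = −20·log₁₀(0.625)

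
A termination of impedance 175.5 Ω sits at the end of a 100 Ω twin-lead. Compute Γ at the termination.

Γ = 0.274

Γ = (Z_L − Z_0)/(Z_L + Z_0) = (175.5 − 100)/(175.5 + 100) = 75.5/275.5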